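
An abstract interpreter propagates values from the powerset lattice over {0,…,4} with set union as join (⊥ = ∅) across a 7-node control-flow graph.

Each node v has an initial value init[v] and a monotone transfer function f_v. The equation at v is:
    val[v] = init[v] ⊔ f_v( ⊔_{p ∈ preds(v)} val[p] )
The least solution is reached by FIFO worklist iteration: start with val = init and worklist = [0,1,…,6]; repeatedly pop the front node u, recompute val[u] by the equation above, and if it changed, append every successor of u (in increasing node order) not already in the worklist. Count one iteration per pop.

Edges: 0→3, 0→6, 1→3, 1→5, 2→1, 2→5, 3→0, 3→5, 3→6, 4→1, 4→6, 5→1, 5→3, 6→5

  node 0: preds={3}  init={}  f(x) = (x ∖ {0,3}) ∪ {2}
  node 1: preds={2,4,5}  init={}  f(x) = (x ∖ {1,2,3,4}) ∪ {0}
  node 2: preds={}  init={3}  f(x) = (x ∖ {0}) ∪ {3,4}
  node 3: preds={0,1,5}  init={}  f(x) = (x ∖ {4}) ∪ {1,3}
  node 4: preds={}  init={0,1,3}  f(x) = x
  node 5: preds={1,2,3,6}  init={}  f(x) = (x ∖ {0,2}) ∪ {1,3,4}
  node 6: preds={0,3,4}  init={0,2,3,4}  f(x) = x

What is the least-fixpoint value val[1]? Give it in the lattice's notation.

Worklist (12 pops):
  #1 pop 0: in={} → {2} (was {}); enqueue []
  #2 pop 1: in={0,1,3} → {0} (was {}); enqueue []
  #3 pop 2: in={} → {3,4} (was {3}); enqueue [1]
  #4 pop 3: in={0,2} → {0,1,2,3} (was {}); enqueue [0]
  #5 pop 4: in={} → {0,1,3} (no change)
  #6 pop 5: in={0,1,2,3,4} → {1,3,4} (was {}); enqueue [3]
  #7 pop 6: in={0,1,2,3} → {0,1,2,3,4} (was {0,2,3,4}); enqueue [5]
  #8 pop 1: in={0,1,3,4} → {0} (no change)
  #9 pop 0: in={0,1,2,3} → {1,2} (was {2}); enqueue [6]
  #10 pop 3: in={0,1,2,3,4} → {0,1,2,3} (no change)
  #11 pop 5: in={0,1,2,3,4} → {1,3,4} (no change)
  #12 pop 6: in={0,1,2,3} → {0,1,2,3,4} (no change)

Fixpoint:
  val[0] = {1,2}
  val[1] = {0}
  val[2] = {3,4}
  val[3] = {0,1,2,3}
  val[4] = {0,1,3}
  val[5] = {1,3,4}
  val[6] = {0,1,2,3,4}

{0}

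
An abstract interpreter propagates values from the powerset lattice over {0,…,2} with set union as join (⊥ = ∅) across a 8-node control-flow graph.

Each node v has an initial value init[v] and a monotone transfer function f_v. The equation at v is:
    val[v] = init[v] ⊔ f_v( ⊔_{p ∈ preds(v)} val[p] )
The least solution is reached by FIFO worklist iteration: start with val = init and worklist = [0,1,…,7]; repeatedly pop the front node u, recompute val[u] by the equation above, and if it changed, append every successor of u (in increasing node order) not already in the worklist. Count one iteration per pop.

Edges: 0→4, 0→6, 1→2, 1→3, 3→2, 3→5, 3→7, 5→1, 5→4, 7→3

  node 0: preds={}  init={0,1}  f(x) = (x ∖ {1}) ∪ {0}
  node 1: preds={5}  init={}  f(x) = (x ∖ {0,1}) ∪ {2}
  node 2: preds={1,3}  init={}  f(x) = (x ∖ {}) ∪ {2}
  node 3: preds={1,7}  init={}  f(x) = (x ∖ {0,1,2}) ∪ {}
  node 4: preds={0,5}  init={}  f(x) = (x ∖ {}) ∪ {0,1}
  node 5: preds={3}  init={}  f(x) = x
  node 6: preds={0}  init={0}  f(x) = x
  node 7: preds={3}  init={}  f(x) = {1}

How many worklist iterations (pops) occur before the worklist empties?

9

Iteration log — 9 steps:
  step 1. node 0  ⊔preds={}  new={0,1}  stable
  step 2. node 1  ⊔preds={}  new={2}  old={}  +wl: 
  step 3. node 2  ⊔preds={2}  new={2}  old={}  +wl: 
  step 4. node 3  ⊔preds={2}  new={}  stable
  step 5. node 4  ⊔preds={0,1}  new={0,1}  old={}  +wl: 
  step 6. node 5  ⊔preds={}  new={}  stable
  step 7. node 6  ⊔preds={0,1}  new={0,1}  old={0}  +wl: 
  step 8. node 7  ⊔preds={}  new={1}  old={}  +wl: 3
  step 9. node 3  ⊔preds={1,2}  new={}  stable

Least fixpoint reached:
  node 0: {0,1}
  node 1: {2}
  node 2: {2}
  node 3: {}
  node 4: {0,1}
  node 5: {}
  node 6: {0,1}
  node 7: {1}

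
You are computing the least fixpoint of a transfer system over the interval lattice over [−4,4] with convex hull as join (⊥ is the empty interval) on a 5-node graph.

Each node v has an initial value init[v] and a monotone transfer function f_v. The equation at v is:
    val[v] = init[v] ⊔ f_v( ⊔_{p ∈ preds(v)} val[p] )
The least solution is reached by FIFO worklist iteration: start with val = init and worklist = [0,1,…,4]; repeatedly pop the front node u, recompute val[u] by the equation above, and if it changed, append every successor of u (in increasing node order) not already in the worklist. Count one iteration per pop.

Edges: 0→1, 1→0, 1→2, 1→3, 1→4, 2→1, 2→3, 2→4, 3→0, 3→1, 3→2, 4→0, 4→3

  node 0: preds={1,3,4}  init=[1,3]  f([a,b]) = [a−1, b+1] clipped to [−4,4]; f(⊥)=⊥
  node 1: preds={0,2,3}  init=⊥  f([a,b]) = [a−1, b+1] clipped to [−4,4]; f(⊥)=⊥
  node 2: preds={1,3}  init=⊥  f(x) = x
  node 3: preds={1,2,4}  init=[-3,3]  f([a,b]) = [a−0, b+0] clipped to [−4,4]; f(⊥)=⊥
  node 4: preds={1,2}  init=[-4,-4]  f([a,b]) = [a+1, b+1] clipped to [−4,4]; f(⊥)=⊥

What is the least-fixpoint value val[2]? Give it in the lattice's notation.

Worklist (9 pops):
  #1 pop 0: in=[-4,3] → [-4,4] (was [1,3]); enqueue []
  #2 pop 1: in=[-4,4] → [-4,4] (was ⊥); enqueue [0]
  #3 pop 2: in=[-4,4] → [-4,4] (was ⊥); enqueue [1]
  #4 pop 3: in=[-4,4] → [-4,4] (was [-3,3]); enqueue [2]
  #5 pop 4: in=[-4,4] → [-4,4] (was [-4,-4]); enqueue [3]
  #6 pop 0: in=[-4,4] → [-4,4] (no change)
  #7 pop 1: in=[-4,4] → [-4,4] (no change)
  #8 pop 2: in=[-4,4] → [-4,4] (no change)
  #9 pop 3: in=[-4,4] → [-4,4] (no change)

Fixpoint:
  val[0] = [-4,4]
  val[1] = [-4,4]
  val[2] = [-4,4]
  val[3] = [-4,4]
  val[4] = [-4,4]

[-4,4]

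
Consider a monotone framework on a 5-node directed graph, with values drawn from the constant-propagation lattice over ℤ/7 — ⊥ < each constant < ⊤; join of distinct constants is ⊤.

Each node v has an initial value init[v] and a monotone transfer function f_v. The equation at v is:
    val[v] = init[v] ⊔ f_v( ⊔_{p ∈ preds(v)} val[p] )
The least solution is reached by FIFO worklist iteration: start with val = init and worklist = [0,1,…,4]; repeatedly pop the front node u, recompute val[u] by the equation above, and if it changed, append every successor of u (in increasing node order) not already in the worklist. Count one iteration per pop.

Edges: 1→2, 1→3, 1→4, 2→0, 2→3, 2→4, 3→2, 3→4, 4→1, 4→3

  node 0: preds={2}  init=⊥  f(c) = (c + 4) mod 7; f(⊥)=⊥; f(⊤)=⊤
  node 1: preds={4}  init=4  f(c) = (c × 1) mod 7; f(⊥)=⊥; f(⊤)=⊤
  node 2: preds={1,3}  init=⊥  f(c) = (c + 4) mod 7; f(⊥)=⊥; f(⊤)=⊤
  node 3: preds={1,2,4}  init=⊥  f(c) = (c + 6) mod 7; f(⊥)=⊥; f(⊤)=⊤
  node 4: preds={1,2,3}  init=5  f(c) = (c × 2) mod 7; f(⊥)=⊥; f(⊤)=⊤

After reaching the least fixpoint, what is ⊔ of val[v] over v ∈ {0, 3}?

⊤

Iteration log — 9 steps:
  step 1. node 0  ⊔preds=⊥  new=⊥  stable
  step 2. node 1  ⊔preds=5  new=⊤  old=4  +wl: 
  step 3. node 2  ⊔preds=⊤  new=⊤  old=⊥  +wl: 0
  step 4. node 3  ⊔preds=⊤  new=⊤  old=⊥  +wl: 2
  step 5. node 4  ⊔preds=⊤  new=⊤  old=5  +wl: 1,3
  step 6. node 0  ⊔preds=⊤  new=⊤  old=⊥  +wl: 
  step 7. node 2  ⊔preds=⊤  new=⊤  stable
  step 8. node 1  ⊔preds=⊤  new=⊤  stable
  step 9. node 3  ⊔preds=⊤  new=⊤  stable

Least fixpoint reached:
  node 0: ⊤
  node 1: ⊤
  node 2: ⊤
  node 3: ⊤
  node 4: ⊤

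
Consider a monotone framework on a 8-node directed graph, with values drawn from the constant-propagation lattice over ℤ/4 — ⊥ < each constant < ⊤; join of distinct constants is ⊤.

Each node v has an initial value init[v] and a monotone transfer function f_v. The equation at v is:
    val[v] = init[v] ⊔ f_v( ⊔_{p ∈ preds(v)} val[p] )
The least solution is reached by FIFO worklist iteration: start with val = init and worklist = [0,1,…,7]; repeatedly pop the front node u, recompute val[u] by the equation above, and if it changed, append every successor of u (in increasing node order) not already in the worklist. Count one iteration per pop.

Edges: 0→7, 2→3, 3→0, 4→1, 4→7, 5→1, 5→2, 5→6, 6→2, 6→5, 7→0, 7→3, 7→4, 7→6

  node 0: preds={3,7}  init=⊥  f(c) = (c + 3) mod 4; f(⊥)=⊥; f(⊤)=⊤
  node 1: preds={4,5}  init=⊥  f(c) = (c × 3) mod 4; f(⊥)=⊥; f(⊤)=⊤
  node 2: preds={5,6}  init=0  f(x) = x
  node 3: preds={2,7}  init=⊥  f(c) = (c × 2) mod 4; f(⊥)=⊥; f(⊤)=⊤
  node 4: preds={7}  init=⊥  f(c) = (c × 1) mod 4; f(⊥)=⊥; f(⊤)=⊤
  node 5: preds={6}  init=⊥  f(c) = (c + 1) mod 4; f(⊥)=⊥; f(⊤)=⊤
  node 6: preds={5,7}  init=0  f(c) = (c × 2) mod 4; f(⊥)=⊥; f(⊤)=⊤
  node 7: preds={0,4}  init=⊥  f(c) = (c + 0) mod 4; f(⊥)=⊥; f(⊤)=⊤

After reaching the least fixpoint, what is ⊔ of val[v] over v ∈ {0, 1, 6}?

Worklist (27 pops):
  #1 pop 0: in=⊥ → ⊥ (no change)
  #2 pop 1: in=⊥ → ⊥ (no change)
  #3 pop 2: in=0 → 0 (no change)
  #4 pop 3: in=0 → 0 (was ⊥); enqueue [0]
  #5 pop 4: in=⊥ → ⊥ (no change)
  #6 pop 5: in=0 → 1 (was ⊥); enqueue [1,2]
  #7 pop 6: in=1 → ⊤ (was 0); enqueue [5]
  #8 pop 7: in=⊥ → ⊥ (no change)
  #9 pop 0: in=0 → 3 (was ⊥); enqueue [7]
  #10 pop 1: in=1 → 3 (was ⊥); enqueue []
  #11 pop 2: in=⊤ → ⊤ (was 0); enqueue [3]
  #12 pop 5: in=⊤ → ⊤ (was 1); enqueue [1,2,6]
  #13 pop 7: in=3 → 3 (was ⊥); enqueue [0,4]
  #14 pop 3: in=⊤ → ⊤ (was 0); enqueue []
  #15 pop 1: in=⊤ → ⊤ (was 3); enqueue []
  #16 pop 2: in=⊤ → ⊤ (no change)
  #17 pop 6: in=⊤ → ⊤ (no change)
  #18 pop 0: in=⊤ → ⊤ (was 3); enqueue [7]
  #19 pop 4: in=3 → 3 (was ⊥); enqueue [1]
  #20 pop 7: in=⊤ → ⊤ (was 3); enqueue [0,3,4,6]
  #21 pop 1: in=⊤ → ⊤ (no change)
  #22 pop 0: in=⊤ → ⊤ (no change)
  #23 pop 3: in=⊤ → ⊤ (no change)
  #24 pop 4: in=⊤ → ⊤ (was 3); enqueue [1,7]
  #25 pop 6: in=⊤ → ⊤ (no change)
  #26 pop 1: in=⊤ → ⊤ (no change)
  #27 pop 7: in=⊤ → ⊤ (no change)

Fixpoint:
  val[0] = ⊤
  val[1] = ⊤
  val[2] = ⊤
  val[3] = ⊤
  val[4] = ⊤
  val[5] = ⊤
  val[6] = ⊤
  val[7] = ⊤

⊤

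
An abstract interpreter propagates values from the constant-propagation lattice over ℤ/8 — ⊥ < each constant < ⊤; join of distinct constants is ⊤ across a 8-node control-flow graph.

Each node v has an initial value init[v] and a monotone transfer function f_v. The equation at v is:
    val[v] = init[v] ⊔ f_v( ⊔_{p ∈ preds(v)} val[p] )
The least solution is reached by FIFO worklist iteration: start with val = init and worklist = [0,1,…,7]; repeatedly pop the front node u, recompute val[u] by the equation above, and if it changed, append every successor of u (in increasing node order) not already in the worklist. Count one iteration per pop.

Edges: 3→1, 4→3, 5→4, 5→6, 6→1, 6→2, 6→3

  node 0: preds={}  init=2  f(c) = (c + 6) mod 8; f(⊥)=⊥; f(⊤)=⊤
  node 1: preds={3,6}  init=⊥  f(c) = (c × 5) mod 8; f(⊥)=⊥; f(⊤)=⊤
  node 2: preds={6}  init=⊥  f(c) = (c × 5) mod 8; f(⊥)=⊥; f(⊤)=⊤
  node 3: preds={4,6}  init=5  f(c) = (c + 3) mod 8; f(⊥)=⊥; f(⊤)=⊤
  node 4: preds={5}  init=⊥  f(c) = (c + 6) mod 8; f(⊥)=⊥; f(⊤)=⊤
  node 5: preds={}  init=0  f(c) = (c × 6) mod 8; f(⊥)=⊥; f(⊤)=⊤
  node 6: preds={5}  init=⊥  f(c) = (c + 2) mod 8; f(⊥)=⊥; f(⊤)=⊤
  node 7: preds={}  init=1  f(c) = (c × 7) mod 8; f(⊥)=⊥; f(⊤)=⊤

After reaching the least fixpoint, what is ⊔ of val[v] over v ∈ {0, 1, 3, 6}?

⊤

Iteration log — 11 steps:
  step 1. node 0  ⊔preds=⊥  new=2  stable
  step 2. node 1  ⊔preds=5  new=1  old=⊥  +wl: 
  step 3. node 2  ⊔preds=⊥  new=⊥  stable
  step 4. node 3  ⊔preds=⊥  new=5  stable
  step 5. node 4  ⊔preds=0  new=6  old=⊥  +wl: 3
  step 6. node 5  ⊔preds=⊥  new=0  stable
  step 7. node 6  ⊔preds=0  new=2  old=⊥  +wl: 1,2
  step 8. node 7  ⊔preds=⊥  new=1  stable
  step 9. node 3  ⊔preds=⊤  new=⊤  old=5  +wl: 
  step 10. node 1  ⊔preds=⊤  new=⊤  old=1  +wl: 
  step 11. node 2  ⊔preds=2  new=2  old=⊥  +wl: 

Least fixpoint reached:
  node 0: 2
  node 1: ⊤
  node 2: 2
  node 3: ⊤
  node 4: 6
  node 5: 0
  node 6: 2
  node 7: 1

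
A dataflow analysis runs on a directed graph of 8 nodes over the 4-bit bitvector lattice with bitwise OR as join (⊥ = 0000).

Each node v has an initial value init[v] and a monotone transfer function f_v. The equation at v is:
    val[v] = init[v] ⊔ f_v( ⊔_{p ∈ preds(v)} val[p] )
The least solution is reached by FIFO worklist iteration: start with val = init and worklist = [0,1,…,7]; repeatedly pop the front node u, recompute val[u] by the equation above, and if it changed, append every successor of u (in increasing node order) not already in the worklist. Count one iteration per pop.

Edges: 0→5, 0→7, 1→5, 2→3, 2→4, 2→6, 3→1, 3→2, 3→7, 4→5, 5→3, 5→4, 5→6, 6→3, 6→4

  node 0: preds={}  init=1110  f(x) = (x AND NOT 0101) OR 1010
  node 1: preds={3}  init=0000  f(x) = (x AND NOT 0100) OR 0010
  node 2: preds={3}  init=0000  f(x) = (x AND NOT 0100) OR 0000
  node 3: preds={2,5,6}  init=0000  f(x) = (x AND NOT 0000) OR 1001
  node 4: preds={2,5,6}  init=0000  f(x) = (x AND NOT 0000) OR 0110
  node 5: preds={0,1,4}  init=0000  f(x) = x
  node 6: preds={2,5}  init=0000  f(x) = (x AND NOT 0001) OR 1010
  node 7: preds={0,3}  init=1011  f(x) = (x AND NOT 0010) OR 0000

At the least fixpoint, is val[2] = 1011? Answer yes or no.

yes

Trace (20 dequeues):
  [1] u=0 | in 0000 | out 1110 | ==
  [2] u=1 | in 0000 | out 0010 | prev 0000 | push {}
  [3] u=2 | in 0000 | out 0000 | ==
  [4] u=3 | in 0000 | out 1001 | prev 0000 | push {1,2}
  [5] u=4 | in 0000 | out 0110 | prev 0000 | push {}
  [6] u=5 | in 1110 | out 1110 | prev 0000 | push {3,4}
  [7] u=6 | in 1110 | out 1110 | prev 0000 | push {}
  [8] u=7 | in 1111 | out 1111 | prev 1011 | push {}
  [9] u=1 | in 1001 | out 1011 | prev 0010 | push {5}
  [10] u=2 | in 1001 | out 1001 | prev 0000 | push {6}
  [11] u=3 | in 1111 | out 1111 | prev 1001 | push {1,2,7}
  [12] u=4 | in 1111 | out 1111 | prev 0110 | push {}
  [13] u=5 | in 1111 | out 1111 | prev 1110 | push {3,4}
  [14] u=6 | in 1111 | out 1110 | ==
  [15] u=1 | in 1111 | out 1011 | ==
  [16] u=2 | in 1111 | out 1011 | prev 1001 | push {6}
  [17] u=7 | in 1111 | out 1111 | ==
  [18] u=3 | in 1111 | out 1111 | ==
  [19] u=4 | in 1111 | out 1111 | ==
  [20] u=6 | in 1111 | out 1110 | ==

Converged values:
  [0] 1110
  [1] 1011
  [2] 1011
  [3] 1111
  [4] 1111
  [5] 1111
  [6] 1110
  [7] 1111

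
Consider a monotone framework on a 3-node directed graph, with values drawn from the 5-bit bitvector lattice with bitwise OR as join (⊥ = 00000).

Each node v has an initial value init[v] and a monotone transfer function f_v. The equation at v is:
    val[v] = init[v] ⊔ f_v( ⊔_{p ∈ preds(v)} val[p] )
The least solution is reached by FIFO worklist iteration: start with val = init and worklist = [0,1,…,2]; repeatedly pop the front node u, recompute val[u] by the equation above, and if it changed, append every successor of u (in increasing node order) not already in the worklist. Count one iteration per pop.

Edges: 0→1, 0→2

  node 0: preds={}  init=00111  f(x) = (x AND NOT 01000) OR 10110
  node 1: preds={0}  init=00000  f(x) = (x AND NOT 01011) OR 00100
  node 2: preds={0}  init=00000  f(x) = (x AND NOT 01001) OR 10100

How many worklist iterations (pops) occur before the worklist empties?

Trace (3 dequeues):
  [1] u=0 | in 00000 | out 10111 | prev 00111 | push {}
  [2] u=1 | in 10111 | out 10100 | prev 00000 | push {}
  [3] u=2 | in 10111 | out 10110 | prev 00000 | push {}

Converged values:
  [0] 10111
  [1] 10100
  [2] 10110

3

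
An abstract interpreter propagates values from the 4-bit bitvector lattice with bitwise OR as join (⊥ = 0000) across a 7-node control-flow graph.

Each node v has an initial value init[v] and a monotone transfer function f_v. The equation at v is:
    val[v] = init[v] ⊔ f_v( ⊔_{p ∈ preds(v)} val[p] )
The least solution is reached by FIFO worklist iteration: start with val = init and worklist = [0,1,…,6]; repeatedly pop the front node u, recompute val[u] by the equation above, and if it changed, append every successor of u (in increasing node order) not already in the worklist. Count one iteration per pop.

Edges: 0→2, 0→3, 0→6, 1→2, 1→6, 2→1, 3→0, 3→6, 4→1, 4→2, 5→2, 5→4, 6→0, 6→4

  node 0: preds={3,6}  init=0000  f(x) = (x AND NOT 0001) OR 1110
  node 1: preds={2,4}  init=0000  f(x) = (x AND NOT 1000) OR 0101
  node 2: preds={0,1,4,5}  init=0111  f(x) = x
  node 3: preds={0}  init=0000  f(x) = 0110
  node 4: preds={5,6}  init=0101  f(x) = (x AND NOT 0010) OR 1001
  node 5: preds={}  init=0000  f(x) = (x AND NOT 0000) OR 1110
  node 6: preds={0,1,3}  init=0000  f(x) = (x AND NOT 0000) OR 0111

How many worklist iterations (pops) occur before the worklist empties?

Trace (11 dequeues):
  [1] u=0 | in 0000 | out 1110 | prev 0000 | push {}
  [2] u=1 | in 0111 | out 0111 | prev 0000 | push {}
  [3] u=2 | in 1111 | out 1111 | prev 0111 | push {1}
  [4] u=3 | in 1110 | out 0110 | prev 0000 | push {0}
  [5] u=4 | in 0000 | out 1101 | prev 0101 | push {2}
  [6] u=5 | in 0000 | out 1110 | prev 0000 | push {4}
  [7] u=6 | in 1111 | out 1111 | prev 0000 | push {}
  [8] u=1 | in 1111 | out 0111 | ==
  [9] u=0 | in 1111 | out 1110 | ==
  [10] u=2 | in 1111 | out 1111 | ==
  [11] u=4 | in 1111 | out 1101 | ==

Converged values:
  [0] 1110
  [1] 0111
  [2] 1111
  [3] 0110
  [4] 1101
  [5] 1110
  [6] 1111

11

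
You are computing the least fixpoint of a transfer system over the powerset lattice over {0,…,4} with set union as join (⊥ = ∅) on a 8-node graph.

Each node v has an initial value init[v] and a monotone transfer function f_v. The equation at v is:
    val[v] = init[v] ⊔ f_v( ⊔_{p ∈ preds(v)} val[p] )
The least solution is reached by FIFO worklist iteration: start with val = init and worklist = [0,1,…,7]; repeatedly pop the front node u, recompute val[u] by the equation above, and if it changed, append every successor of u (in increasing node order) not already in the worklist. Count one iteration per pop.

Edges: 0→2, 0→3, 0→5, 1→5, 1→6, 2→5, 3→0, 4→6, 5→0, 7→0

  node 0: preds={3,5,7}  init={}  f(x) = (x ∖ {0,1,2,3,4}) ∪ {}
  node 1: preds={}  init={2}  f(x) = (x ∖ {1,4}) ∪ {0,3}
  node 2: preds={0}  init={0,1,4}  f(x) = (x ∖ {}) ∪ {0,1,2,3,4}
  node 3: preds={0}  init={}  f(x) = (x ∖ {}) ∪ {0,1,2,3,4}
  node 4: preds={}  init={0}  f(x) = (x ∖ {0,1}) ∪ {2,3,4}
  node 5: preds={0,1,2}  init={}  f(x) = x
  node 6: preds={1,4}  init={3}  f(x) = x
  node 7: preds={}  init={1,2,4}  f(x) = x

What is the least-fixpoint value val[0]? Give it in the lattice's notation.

Iteration log — 9 steps:
  step 1. node 0  ⊔preds={1,2,4}  new={}  stable
  step 2. node 1  ⊔preds={}  new={0,2,3}  old={2}  +wl: 
  step 3. node 2  ⊔preds={}  new={0,1,2,3,4}  old={0,1,4}  +wl: 
  step 4. node 3  ⊔preds={}  new={0,1,2,3,4}  old={}  +wl: 0
  step 5. node 4  ⊔preds={}  new={0,2,3,4}  old={0}  +wl: 
  step 6. node 5  ⊔preds={0,1,2,3,4}  new={0,1,2,3,4}  old={}  +wl: 
  step 7. node 6  ⊔preds={0,2,3,4}  new={0,2,3,4}  old={3}  +wl: 
  step 8. node 7  ⊔preds={}  new={1,2,4}  stable
  step 9. node 0  ⊔preds={0,1,2,3,4}  new={}  stable

Least fixpoint reached:
  node 0: {}
  node 1: {0,2,3}
  node 2: {0,1,2,3,4}
  node 3: {0,1,2,3,4}
  node 4: {0,2,3,4}
  node 5: {0,1,2,3,4}
  node 6: {0,2,3,4}
  node 7: {1,2,4}

{}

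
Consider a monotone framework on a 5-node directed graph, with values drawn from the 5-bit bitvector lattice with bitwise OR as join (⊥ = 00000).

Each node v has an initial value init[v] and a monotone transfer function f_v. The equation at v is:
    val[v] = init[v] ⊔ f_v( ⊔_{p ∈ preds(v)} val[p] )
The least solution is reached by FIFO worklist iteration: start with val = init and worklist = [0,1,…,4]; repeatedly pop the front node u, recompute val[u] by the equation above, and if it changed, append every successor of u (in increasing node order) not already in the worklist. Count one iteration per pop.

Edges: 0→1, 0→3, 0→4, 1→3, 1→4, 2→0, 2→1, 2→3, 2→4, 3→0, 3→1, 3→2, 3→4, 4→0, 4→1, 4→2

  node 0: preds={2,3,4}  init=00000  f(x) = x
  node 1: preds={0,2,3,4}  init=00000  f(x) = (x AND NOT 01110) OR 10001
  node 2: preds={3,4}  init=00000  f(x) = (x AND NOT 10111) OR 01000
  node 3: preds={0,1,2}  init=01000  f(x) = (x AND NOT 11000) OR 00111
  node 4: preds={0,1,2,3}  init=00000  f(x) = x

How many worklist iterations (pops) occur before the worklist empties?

10

Iteration log — 10 steps:
  step 1. node 0  ⊔preds=01000  new=01000  old=00000  +wl: 
  step 2. node 1  ⊔preds=01000  new=10001  old=00000  +wl: 
  step 3. node 2  ⊔preds=01000  new=01000  old=00000  +wl: 0,1
  step 4. node 3  ⊔preds=11001  new=01111  old=01000  +wl: 2
  step 5. node 4  ⊔preds=11111  new=11111  old=00000  +wl: 
  step 6. node 0  ⊔preds=11111  new=11111  old=01000  +wl: 3,4
  step 7. node 1  ⊔preds=11111  new=10001  stable
  step 8. node 2  ⊔preds=11111  new=01000  stable
  step 9. node 3  ⊔preds=11111  new=01111  stable
  step 10. node 4  ⊔preds=11111  new=11111  stable

Least fixpoint reached:
  node 0: 11111
  node 1: 10001
  node 2: 01000
  node 3: 01111
  node 4: 11111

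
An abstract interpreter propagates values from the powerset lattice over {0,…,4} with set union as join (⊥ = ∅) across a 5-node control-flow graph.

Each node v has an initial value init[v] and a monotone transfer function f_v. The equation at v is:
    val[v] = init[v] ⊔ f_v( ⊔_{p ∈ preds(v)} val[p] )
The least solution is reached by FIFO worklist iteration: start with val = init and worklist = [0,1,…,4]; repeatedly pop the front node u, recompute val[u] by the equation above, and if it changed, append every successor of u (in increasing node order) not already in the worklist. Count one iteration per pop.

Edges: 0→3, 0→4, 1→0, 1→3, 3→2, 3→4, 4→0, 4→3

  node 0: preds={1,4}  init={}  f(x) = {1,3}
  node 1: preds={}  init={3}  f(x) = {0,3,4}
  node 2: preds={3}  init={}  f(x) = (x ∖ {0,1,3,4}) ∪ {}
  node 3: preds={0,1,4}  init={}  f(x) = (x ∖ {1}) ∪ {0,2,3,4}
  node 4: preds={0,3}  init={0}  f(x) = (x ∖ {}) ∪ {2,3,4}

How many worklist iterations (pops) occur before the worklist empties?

Trace (8 dequeues):
  [1] u=0 | in {0,3} | out {1,3} | prev {} | push {}
  [2] u=1 | in {} | out {0,3,4} | prev {3} | push {0}
  [3] u=2 | in {} | out {} | ==
  [4] u=3 | in {0,1,3,4} | out {0,2,3,4} | prev {} | push {2}
  [5] u=4 | in {0,1,2,3,4} | out {0,1,2,3,4} | prev {0} | push {3}
  [6] u=0 | in {0,1,2,3,4} | out {1,3} | ==
  [7] u=2 | in {0,2,3,4} | out {2} | prev {} | push {}
  [8] u=3 | in {0,1,2,3,4} | out {0,2,3,4} | ==

Converged values:
  [0] {1,3}
  [1] {0,3,4}
  [2] {2}
  [3] {0,2,3,4}
  [4] {0,1,2,3,4}

8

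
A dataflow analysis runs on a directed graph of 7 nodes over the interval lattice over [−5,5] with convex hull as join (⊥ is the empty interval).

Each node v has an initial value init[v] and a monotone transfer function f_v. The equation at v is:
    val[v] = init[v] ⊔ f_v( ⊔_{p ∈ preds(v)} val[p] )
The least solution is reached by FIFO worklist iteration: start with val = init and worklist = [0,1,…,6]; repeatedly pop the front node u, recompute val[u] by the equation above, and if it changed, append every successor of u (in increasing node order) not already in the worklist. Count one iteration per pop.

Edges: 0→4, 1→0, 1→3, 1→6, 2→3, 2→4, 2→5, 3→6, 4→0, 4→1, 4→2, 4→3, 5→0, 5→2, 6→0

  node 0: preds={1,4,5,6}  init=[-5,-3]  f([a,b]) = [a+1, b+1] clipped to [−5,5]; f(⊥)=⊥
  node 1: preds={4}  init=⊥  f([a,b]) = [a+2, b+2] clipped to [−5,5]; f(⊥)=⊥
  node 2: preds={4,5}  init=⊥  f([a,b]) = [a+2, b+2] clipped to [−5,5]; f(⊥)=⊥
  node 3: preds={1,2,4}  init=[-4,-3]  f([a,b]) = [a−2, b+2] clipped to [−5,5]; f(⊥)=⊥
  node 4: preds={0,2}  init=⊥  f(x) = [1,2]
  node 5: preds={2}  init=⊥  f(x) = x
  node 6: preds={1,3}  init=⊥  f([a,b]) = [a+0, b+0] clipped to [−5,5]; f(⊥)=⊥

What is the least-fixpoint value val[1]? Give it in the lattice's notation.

[3,4]

Worklist (23 pops):
  #1 pop 0: in=⊥ → [-5,-3] (no change)
  #2 pop 1: in=⊥ → ⊥ (no change)
  #3 pop 2: in=⊥ → ⊥ (no change)
  #4 pop 3: in=⊥ → [-4,-3] (no change)
  #5 pop 4: in=[-5,-3] → [1,2] (was ⊥); enqueue [0,1,2,3]
  #6 pop 5: in=⊥ → ⊥ (no change)
  #7 pop 6: in=[-4,-3] → [-4,-3] (was ⊥); enqueue []
  #8 pop 0: in=[-4,2] → [-5,3] (was [-5,-3]); enqueue [4]
  #9 pop 1: in=[1,2] → [3,4] (was ⊥); enqueue [0,6]
  #10 pop 2: in=[1,2] → [3,4] (was ⊥); enqueue [5]
  #11 pop 3: in=[1,4] → [-4,5] (was [-4,-3]); enqueue []
  #12 pop 4: in=[-5,4] → [1,2] (no change)
  #13 pop 0: in=[-4,4] → [-5,5] (was [-5,3]); enqueue [4]
  #14 pop 6: in=[-4,5] → [-4,5] (was [-4,-3]); enqueue [0]
  #15 pop 5: in=[3,4] → [3,4] (was ⊥); enqueue [2]
  #16 pop 4: in=[-5,5] → [1,2] (no change)
  #17 pop 0: in=[-4,5] → [-5,5] (no change)
  #18 pop 2: in=[1,4] → [3,5] (was [3,4]); enqueue [3,4,5]
  #19 pop 3: in=[1,5] → [-4,5] (no change)
  #20 pop 4: in=[-5,5] → [1,2] (no change)
  #21 pop 5: in=[3,5] → [3,5] (was [3,4]); enqueue [0,2]
  #22 pop 0: in=[-4,5] → [-5,5] (no change)
  #23 pop 2: in=[1,5] → [3,5] (no change)

Fixpoint:
  val[0] = [-5,5]
  val[1] = [3,4]
  val[2] = [3,5]
  val[3] = [-4,5]
  val[4] = [1,2]
  val[5] = [3,5]
  val[6] = [-4,5]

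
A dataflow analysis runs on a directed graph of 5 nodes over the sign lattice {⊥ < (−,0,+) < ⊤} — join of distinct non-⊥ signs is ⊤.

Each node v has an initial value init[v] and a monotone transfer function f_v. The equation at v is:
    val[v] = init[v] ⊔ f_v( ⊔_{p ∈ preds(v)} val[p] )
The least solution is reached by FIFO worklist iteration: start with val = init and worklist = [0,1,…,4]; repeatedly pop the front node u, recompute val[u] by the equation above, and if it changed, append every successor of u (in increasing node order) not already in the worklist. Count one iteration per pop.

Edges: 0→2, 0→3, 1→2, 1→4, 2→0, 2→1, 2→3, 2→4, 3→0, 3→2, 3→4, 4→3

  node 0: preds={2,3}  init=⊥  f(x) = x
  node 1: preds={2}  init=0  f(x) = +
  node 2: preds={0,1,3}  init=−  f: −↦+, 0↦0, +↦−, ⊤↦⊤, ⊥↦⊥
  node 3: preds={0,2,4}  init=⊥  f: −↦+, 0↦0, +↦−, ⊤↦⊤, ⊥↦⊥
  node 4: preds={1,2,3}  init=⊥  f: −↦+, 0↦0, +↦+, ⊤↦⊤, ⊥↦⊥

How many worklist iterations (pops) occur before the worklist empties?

9

Worklist (9 pops):
  #1 pop 0: in=− → − (was ⊥); enqueue []
  #2 pop 1: in=− → ⊤ (was 0); enqueue []
  #3 pop 2: in=⊤ → ⊤ (was −); enqueue [0,1]
  #4 pop 3: in=⊤ → ⊤ (was ⊥); enqueue [2]
  #5 pop 4: in=⊤ → ⊤ (was ⊥); enqueue [3]
  #6 pop 0: in=⊤ → ⊤ (was −); enqueue []
  #7 pop 1: in=⊤ → ⊤ (no change)
  #8 pop 2: in=⊤ → ⊤ (no change)
  #9 pop 3: in=⊤ → ⊤ (no change)

Fixpoint:
  val[0] = ⊤
  val[1] = ⊤
  val[2] = ⊤
  val[3] = ⊤
  val[4] = ⊤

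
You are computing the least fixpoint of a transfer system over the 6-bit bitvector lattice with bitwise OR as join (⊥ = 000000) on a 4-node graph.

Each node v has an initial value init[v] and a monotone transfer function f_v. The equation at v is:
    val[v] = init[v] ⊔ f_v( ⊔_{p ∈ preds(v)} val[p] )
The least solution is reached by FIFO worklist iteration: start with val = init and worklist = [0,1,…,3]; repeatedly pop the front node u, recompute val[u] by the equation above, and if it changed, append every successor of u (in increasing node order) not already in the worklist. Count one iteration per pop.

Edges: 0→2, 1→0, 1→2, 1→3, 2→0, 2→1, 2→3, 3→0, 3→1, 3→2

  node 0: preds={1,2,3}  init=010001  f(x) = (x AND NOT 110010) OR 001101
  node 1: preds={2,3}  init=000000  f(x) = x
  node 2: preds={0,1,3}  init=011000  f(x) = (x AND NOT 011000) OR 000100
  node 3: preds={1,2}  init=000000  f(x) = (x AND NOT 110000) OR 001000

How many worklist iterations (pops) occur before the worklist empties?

9

Trace (9 dequeues):
  [1] u=0 | in 011000 | out 011101 | prev 010001 | push {}
  [2] u=1 | in 011000 | out 011000 | prev 000000 | push {0}
  [3] u=2 | in 011101 | out 011101 | prev 011000 | push {1}
  [4] u=3 | in 011101 | out 001101 | prev 000000 | push {2}
  [5] u=0 | in 011101 | out 011101 | ==
  [6] u=1 | in 011101 | out 011101 | prev 011000 | push {0,3}
  [7] u=2 | in 011101 | out 011101 | ==
  [8] u=0 | in 011101 | out 011101 | ==
  [9] u=3 | in 011101 | out 001101 | ==

Converged values:
  [0] 011101
  [1] 011101
  [2] 011101
  [3] 001101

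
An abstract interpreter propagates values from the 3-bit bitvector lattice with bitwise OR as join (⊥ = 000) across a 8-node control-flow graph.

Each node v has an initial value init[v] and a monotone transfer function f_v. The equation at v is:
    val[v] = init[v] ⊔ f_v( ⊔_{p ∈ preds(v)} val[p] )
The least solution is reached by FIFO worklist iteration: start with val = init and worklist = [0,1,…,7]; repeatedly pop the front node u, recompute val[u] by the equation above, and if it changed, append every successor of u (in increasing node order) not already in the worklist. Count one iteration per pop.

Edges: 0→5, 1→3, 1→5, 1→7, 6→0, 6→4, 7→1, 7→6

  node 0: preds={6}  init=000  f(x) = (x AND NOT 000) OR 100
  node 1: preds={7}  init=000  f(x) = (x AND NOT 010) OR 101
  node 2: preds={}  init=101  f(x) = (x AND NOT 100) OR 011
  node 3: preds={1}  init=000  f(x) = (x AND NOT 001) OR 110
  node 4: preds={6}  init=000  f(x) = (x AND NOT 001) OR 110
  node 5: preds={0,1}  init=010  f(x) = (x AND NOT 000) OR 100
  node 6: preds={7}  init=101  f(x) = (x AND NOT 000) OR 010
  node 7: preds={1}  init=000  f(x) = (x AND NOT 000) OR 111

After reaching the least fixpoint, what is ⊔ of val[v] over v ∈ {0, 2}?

Worklist (13 pops):
  #1 pop 0: in=101 → 101 (was 000); enqueue []
  #2 pop 1: in=000 → 101 (was 000); enqueue []
  #3 pop 2: in=000 → 111 (was 101); enqueue []
  #4 pop 3: in=101 → 110 (was 000); enqueue []
  #5 pop 4: in=101 → 110 (was 000); enqueue []
  #6 pop 5: in=101 → 111 (was 010); enqueue []
  #7 pop 6: in=000 → 111 (was 101); enqueue [0,4]
  #8 pop 7: in=101 → 111 (was 000); enqueue [1,6]
  #9 pop 0: in=111 → 111 (was 101); enqueue [5]
  #10 pop 4: in=111 → 110 (no change)
  #11 pop 1: in=111 → 101 (no change)
  #12 pop 6: in=111 → 111 (no change)
  #13 pop 5: in=111 → 111 (no change)

Fixpoint:
  val[0] = 111
  val[1] = 101
  val[2] = 111
  val[3] = 110
  val[4] = 110
  val[5] = 111
  val[6] = 111
  val[7] = 111

111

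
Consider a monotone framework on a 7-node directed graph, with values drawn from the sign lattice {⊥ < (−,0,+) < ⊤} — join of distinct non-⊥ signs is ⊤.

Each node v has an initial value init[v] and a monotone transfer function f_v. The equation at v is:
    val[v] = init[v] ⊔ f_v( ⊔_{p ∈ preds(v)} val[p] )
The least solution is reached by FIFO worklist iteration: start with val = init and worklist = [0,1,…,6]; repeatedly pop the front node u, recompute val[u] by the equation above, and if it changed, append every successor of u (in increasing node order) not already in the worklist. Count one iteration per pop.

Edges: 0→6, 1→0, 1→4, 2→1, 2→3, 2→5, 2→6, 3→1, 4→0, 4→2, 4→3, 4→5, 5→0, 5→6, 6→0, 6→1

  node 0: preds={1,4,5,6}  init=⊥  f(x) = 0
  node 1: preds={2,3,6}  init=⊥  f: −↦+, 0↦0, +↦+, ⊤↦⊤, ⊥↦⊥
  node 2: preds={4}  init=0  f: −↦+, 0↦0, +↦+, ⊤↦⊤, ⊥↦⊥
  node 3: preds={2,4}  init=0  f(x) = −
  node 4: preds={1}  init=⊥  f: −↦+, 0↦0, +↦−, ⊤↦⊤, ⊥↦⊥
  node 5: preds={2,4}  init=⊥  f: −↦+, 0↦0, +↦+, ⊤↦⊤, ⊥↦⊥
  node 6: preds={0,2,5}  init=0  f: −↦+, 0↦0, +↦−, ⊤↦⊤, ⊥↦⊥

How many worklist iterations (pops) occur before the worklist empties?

Trace (21 dequeues):
  [1] u=0 | in 0 | out 0 | prev ⊥ | push {}
  [2] u=1 | in 0 | out 0 | prev ⊥ | push {0}
  [3] u=2 | in ⊥ | out 0 | ==
  [4] u=3 | in 0 | out ⊤ | prev 0 | push {1}
  [5] u=4 | in 0 | out 0 | prev ⊥ | push {2,3}
  [6] u=5 | in 0 | out 0 | prev ⊥ | push {}
  [7] u=6 | in 0 | out 0 | ==
  [8] u=0 | in 0 | out 0 | ==
  [9] u=1 | in ⊤ | out ⊤ | prev 0 | push {0,4}
  [10] u=2 | in 0 | out 0 | ==
  [11] u=3 | in 0 | out ⊤ | ==
  [12] u=0 | in ⊤ | out 0 | ==
  [13] u=4 | in ⊤ | out ⊤ | prev 0 | push {0,2,3,5}
  [14] u=0 | in ⊤ | out 0 | ==
  [15] u=2 | in ⊤ | out ⊤ | prev 0 | push {1,6}
  [16] u=3 | in ⊤ | out ⊤ | ==
  [17] u=5 | in ⊤ | out ⊤ | prev 0 | push {0}
  [18] u=1 | in ⊤ | out ⊤ | ==
  [19] u=6 | in ⊤ | out ⊤ | prev 0 | push {1}
  [20] u=0 | in ⊤ | out 0 | ==
  [21] u=1 | in ⊤ | out ⊤ | ==

Converged values:
  [0] 0
  [1] ⊤
  [2] ⊤
  [3] ⊤
  [4] ⊤
  [5] ⊤
  [6] ⊤

21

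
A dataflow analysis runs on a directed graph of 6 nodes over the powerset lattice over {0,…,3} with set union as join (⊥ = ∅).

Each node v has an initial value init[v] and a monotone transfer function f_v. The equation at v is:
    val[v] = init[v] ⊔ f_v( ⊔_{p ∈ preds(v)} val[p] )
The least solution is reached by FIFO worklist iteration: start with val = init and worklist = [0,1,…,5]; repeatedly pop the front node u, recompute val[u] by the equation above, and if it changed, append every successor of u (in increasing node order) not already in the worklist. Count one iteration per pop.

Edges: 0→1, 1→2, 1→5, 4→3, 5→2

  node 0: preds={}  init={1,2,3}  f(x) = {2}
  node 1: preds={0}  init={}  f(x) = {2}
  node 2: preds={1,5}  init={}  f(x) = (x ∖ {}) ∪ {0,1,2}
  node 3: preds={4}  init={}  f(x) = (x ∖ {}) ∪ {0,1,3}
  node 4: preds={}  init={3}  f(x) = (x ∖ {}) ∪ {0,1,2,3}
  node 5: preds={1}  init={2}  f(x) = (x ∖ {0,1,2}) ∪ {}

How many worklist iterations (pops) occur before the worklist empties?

7

Iteration log — 7 steps:
  step 1. node 0  ⊔preds={}  new={1,2,3}  stable
  step 2. node 1  ⊔preds={1,2,3}  new={2}  old={}  +wl: 
  step 3. node 2  ⊔preds={2}  new={0,1,2}  old={}  +wl: 
  step 4. node 3  ⊔preds={3}  new={0,1,3}  old={}  +wl: 
  step 5. node 4  ⊔preds={}  new={0,1,2,3}  old={3}  +wl: 3
  step 6. node 5  ⊔preds={2}  new={2}  stable
  step 7. node 3  ⊔preds={0,1,2,3}  new={0,1,2,3}  old={0,1,3}  +wl: 

Least fixpoint reached:
  node 0: {1,2,3}
  node 1: {2}
  node 2: {0,1,2}
  node 3: {0,1,2,3}
  node 4: {0,1,2,3}
  node 5: {2}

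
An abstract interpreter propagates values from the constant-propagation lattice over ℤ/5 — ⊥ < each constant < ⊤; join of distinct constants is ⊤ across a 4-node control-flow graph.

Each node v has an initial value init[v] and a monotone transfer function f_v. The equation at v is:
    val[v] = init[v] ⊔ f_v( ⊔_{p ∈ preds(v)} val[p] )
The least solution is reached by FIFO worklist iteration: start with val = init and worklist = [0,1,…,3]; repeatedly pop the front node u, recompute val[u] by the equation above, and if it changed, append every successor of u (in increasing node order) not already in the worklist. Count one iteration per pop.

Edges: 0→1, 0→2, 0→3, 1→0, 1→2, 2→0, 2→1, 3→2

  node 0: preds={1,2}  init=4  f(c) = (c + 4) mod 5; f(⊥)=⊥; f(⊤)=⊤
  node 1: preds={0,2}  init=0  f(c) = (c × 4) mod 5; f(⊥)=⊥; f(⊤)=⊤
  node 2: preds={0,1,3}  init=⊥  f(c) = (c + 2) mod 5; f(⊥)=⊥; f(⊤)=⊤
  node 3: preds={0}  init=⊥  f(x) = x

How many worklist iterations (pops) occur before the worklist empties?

9

Trace (9 dequeues):
  [1] u=0 | in 0 | out 4 | ==
  [2] u=1 | in 4 | out ⊤ | prev 0 | push {0}
  [3] u=2 | in ⊤ | out ⊤ | prev ⊥ | push {1}
  [4] u=3 | in 4 | out 4 | prev ⊥ | push {2}
  [5] u=0 | in ⊤ | out ⊤ | prev 4 | push {3}
  [6] u=1 | in ⊤ | out ⊤ | ==
  [7] u=2 | in ⊤ | out ⊤ | ==
  [8] u=3 | in ⊤ | out ⊤ | prev 4 | push {2}
  [9] u=2 | in ⊤ | out ⊤ | ==

Converged values:
  [0] ⊤
  [1] ⊤
  [2] ⊤
  [3] ⊤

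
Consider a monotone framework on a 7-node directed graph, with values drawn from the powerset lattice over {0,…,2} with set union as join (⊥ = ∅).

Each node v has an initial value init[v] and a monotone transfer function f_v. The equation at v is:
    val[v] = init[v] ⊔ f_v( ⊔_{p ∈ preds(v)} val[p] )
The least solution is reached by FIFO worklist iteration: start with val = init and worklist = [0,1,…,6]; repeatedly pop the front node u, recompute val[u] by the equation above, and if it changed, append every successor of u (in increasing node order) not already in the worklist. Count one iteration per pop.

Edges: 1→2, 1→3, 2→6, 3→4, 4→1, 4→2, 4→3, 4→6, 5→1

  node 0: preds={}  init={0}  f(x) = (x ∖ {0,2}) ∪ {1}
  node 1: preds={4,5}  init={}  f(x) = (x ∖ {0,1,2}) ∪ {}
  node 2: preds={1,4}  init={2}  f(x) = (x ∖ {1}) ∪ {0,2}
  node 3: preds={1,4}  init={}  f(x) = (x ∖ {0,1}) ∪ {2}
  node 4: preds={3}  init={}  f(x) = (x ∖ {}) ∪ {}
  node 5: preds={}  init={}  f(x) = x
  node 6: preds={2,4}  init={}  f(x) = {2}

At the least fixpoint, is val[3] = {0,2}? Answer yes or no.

Trace (10 dequeues):
  [1] u=0 | in {} | out {0,1} | prev {0} | push {}
  [2] u=1 | in {} | out {} | ==
  [3] u=2 | in {} | out {0,2} | prev {2} | push {}
  [4] u=3 | in {} | out {2} | prev {} | push {}
  [5] u=4 | in {2} | out {2} | prev {} | push {1,2,3}
  [6] u=5 | in {} | out {} | ==
  [7] u=6 | in {0,2} | out {2} | prev {} | push {}
  [8] u=1 | in {2} | out {} | ==
  [9] u=2 | in {2} | out {0,2} | ==
  [10] u=3 | in {2} | out {2} | ==

Converged values:
  [0] {0,1}
  [1] {}
  [2] {0,2}
  [3] {2}
  [4] {2}
  [5] {}
  [6] {2}

no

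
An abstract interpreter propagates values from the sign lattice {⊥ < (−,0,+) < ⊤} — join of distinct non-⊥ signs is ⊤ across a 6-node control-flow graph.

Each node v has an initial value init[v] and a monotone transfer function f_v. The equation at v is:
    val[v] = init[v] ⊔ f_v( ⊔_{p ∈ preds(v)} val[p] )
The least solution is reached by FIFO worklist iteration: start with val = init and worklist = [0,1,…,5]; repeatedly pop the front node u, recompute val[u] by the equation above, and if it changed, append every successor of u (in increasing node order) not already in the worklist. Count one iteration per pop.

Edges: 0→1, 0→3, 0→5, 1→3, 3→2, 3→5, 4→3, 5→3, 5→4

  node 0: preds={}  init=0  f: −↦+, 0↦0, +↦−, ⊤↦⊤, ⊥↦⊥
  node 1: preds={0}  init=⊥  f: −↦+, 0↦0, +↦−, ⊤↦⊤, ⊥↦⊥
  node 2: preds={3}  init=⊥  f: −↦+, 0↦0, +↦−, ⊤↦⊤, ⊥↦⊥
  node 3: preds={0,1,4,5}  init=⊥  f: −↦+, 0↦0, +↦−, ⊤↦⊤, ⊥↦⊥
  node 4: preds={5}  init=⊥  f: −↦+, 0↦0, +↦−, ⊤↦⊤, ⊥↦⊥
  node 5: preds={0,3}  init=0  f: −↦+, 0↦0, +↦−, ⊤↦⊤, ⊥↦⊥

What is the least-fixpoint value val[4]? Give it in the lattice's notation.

0

Trace (8 dequeues):
  [1] u=0 | in ⊥ | out 0 | ==
  [2] u=1 | in 0 | out 0 | prev ⊥ | push {}
  [3] u=2 | in ⊥ | out ⊥ | ==
  [4] u=3 | in 0 | out 0 | prev ⊥ | push {2}
  [5] u=4 | in 0 | out 0 | prev ⊥ | push {3}
  [6] u=5 | in 0 | out 0 | ==
  [7] u=2 | in 0 | out 0 | prev ⊥ | push {}
  [8] u=3 | in 0 | out 0 | ==

Converged values:
  [0] 0
  [1] 0
  [2] 0
  [3] 0
  [4] 0
  [5] 0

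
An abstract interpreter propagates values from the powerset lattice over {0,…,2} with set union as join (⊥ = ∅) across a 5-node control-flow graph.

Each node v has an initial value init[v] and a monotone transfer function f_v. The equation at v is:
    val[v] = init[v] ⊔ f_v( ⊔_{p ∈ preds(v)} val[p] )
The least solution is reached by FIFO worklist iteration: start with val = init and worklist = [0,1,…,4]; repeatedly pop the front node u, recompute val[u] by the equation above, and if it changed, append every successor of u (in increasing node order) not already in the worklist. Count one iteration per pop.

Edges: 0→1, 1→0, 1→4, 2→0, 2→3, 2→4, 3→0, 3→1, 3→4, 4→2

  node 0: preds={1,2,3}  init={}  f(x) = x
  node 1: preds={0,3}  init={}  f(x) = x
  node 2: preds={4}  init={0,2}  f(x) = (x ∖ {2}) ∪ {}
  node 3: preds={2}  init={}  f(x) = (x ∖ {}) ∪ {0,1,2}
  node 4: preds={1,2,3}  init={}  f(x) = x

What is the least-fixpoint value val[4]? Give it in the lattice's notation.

Trace (11 dequeues):
  [1] u=0 | in {0,2} | out {0,2} | prev {} | push {}
  [2] u=1 | in {0,2} | out {0,2} | prev {} | push {0}
  [3] u=2 | in {} | out {0,2} | ==
  [4] u=3 | in {0,2} | out {0,1,2} | prev {} | push {1}
  [5] u=4 | in {0,1,2} | out {0,1,2} | prev {} | push {2}
  [6] u=0 | in {0,1,2} | out {0,1,2} | prev {0,2} | push {}
  [7] u=1 | in {0,1,2} | out {0,1,2} | prev {0,2} | push {0,4}
  [8] u=2 | in {0,1,2} | out {0,1,2} | prev {0,2} | push {3}
  [9] u=0 | in {0,1,2} | out {0,1,2} | ==
  [10] u=4 | in {0,1,2} | out {0,1,2} | ==
  [11] u=3 | in {0,1,2} | out {0,1,2} | ==

Converged values:
  [0] {0,1,2}
  [1] {0,1,2}
  [2] {0,1,2}
  [3] {0,1,2}
  [4] {0,1,2}

{0,1,2}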